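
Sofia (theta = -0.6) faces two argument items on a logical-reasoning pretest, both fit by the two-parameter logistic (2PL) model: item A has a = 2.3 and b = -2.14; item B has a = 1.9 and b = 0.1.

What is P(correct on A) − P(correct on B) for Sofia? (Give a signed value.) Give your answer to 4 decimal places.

0.7627

P(theta) = 1 / (1 + exp(−a(theta − b)))
P_A = 0.9719
P_B = 0.2092
P_A − P_B = 0.7627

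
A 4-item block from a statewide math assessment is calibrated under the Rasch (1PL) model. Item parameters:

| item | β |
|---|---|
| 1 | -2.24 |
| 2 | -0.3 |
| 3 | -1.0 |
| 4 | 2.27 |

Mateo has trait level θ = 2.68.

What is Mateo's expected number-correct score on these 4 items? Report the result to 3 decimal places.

3.521

P(θ) = 1 / (1 + exp(−(θ − β)))
P_1 = 1/(1+e^{-4.9200}) = 0.9928
P_2 = 1/(1+e^{-2.9800}) = 0.9517
P_3 = 1/(1+e^{-3.6800}) = 0.9754
P_4 = 1/(1+e^{-0.4100}) = 0.6011
E[score] = 0.9928 + 0.9517 + 0.9754 + 0.6011 = 3.5209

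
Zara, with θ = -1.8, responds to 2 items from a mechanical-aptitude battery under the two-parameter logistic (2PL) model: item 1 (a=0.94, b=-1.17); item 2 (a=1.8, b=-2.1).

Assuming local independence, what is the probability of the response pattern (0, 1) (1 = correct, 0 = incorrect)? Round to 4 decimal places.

P(θ) = 1 / (1 + exp(−a(θ − b)))
P_1 = 1/(1+e^{0.5922}) = 0.3561
P_2 = 1/(1+e^{-0.5400}) = 0.6318
L = (1−P_1) × P_2 = 0.6439 × 0.6318 = 0.40680

0.4068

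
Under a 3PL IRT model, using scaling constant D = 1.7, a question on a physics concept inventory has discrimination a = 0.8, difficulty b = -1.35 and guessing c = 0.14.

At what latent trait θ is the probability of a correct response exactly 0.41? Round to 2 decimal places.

P(θ) = c + (1 − c) · 1 / (1 + exp(−D·a(θ − b)))
Remove guessing floor: (0.41 − 0.14)/(1 − 0.14) = 0.3140
logit = ln(0.3140/0.6860) = -0.7817
θ = b + logit/(1.7·a) = -1.35 + (-0.7817)/1.3600 = -1.9248

-1.92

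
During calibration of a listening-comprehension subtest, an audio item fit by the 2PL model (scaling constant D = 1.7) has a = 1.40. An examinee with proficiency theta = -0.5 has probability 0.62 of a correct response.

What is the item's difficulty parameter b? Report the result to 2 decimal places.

-0.71

P(theta) = 1 / (1 + exp(−D·a(theta − b)))
logit(0.62) = ln(0.62/0.38) = 0.4895
b = theta − logit/(1.7·a) = -0.5 − 0.4895/2.3800 = -0.7057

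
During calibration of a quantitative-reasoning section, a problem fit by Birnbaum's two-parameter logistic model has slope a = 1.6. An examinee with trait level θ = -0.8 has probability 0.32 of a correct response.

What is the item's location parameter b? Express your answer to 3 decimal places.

-0.329

P(θ) = 1 / (1 + exp(−a(θ − b)))
logit(0.32) = ln(0.32/0.68) = -0.7538
b = θ − logit/(a) = -0.8 − (-0.7538)/1.6000 = -0.3289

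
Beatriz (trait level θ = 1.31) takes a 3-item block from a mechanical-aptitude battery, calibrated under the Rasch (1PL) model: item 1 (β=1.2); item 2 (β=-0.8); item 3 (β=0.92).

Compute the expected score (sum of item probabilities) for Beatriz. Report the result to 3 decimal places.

P(θ) = 1 / (1 + exp(−(θ − β)))
P_1 = 1/(1+e^{-0.1100}) = 0.5275
P_2 = 1/(1+e^{-2.1100}) = 0.8919
P_3 = 1/(1+e^{-0.3900}) = 0.5963
E[score] = 0.5275 + 0.8919 + 0.5963 = 2.0156

2.016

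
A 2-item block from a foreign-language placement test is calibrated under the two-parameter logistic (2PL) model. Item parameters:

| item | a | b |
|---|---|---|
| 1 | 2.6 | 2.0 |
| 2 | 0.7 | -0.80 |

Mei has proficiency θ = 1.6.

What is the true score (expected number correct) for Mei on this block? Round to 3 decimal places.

1.104

P(θ) = 1 / (1 + exp(−a(θ − b)))
P_1 = 1/(1+e^{1.0400}) = 0.2611
P_2 = 1/(1+e^{-1.6800}) = 0.8429
E[score] = 0.2611 + 0.8429 = 1.1041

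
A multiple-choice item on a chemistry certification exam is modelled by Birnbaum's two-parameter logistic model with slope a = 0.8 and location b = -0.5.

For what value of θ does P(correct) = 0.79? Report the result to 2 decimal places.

1.16

P(θ) = 1 / (1 + exp(−a(θ − b)))
logit = ln(0.7900/0.2100) = 1.3249
θ = b + logit/(a) = -0.5 + 1.3249/0.8000 = 1.1562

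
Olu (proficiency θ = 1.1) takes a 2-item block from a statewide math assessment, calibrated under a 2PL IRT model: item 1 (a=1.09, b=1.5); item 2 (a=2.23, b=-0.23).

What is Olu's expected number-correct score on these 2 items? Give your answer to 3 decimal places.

1.344

P(θ) = 1 / (1 + exp(−a(θ − b)))
P_1 = 1/(1+e^{0.4360}) = 0.3927
P_2 = 1/(1+e^{-2.9659}) = 0.9510
E[score] = 0.3927 + 0.9510 = 1.3437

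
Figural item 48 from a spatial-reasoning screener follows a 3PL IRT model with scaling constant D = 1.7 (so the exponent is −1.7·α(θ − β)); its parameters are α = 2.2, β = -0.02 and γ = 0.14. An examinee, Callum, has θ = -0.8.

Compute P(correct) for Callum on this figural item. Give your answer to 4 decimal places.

0.1841

P(θ) = γ + (1 − γ) · 1 / (1 + exp(−D·α(θ − β)))
Exponent: 1.7 × 2.2 × (-0.8 − (-0.02)) = -2.9172
1/(1 + e^{2.9172}) = 0.0513
P = 0.14 + 0.86 × 0.0513 = 0.1841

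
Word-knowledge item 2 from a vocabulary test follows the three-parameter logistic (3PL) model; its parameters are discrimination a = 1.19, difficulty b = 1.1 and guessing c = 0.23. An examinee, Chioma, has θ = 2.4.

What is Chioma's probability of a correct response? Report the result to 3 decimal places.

P(θ) = c + (1 − c) · 1 / (1 + exp(−a(θ − b)))
Exponent: 1.19 × (2.4 − 1.1) = 1.5470
1/(1 + e^{-1.5470}) = 0.8245
P = 0.23 + 0.77 × 0.8245 = 0.8648

0.865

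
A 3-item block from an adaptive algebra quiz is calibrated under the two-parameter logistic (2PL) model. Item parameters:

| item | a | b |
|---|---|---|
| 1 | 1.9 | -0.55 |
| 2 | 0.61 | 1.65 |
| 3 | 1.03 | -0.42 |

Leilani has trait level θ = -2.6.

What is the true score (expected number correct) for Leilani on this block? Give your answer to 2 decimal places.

P(θ) = 1 / (1 + exp(−a(θ − b)))
P_1 = 1/(1+e^{3.8950}) = 0.0199
P_2 = 1/(1+e^{2.5925}) = 0.0696
P_3 = 1/(1+e^{2.2454}) = 0.0957
E[score] = 0.0199 + 0.0696 + 0.0957 = 0.1853

0.19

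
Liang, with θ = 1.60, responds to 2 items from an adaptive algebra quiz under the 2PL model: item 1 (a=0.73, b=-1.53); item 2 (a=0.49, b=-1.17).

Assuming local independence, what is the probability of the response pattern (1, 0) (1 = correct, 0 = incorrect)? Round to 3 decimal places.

P(θ) = 1 / (1 + exp(−a(θ − b)))
P_1 = 1/(1+e^{-2.2849}) = 0.9076
P_2 = 1/(1+e^{-1.3573}) = 0.7953
L = P_1 × (1−P_2) = 0.9076 × 0.2047 = 0.18577

0.186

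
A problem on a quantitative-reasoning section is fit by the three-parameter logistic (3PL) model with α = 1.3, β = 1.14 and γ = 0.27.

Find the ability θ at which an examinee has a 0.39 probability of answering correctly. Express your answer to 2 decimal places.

-0.11

P(θ) = γ + (1 − γ) · 1 / (1 + exp(−α(θ − β)))
Remove guessing floor: (0.39 − 0.27)/(1 − 0.27) = 0.1644
logit = ln(0.1644/0.8356) = -1.6260
θ = β + logit/(α) = 1.14 + (-1.6260)/1.3000 = -0.1107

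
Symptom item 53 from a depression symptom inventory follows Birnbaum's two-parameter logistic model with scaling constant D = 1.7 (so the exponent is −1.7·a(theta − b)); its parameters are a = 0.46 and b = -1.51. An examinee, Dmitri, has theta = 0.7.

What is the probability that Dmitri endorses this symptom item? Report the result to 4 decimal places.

0.8492

P(theta) = 1 / (1 + exp(−D·a(theta − b)))
Exponent: 1.7 × 0.46 × (0.7 − (-1.51)) = 1.7282
1/(1 + e^{-1.7282}) = 0.8492
P = 0.8492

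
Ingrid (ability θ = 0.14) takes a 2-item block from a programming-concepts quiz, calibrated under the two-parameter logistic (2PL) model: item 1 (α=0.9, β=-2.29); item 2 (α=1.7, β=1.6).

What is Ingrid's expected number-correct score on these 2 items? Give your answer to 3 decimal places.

P(θ) = 1 / (1 + exp(−α(θ − β)))
P_1 = 1/(1+e^{-2.1870}) = 0.8991
P_2 = 1/(1+e^{2.4820}) = 0.0771
E[score] = 0.8991 + 0.0771 = 0.9762

0.976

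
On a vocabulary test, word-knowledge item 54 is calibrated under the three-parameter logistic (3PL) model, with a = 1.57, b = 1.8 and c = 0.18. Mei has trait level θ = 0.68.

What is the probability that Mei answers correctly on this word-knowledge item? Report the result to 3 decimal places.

P(θ) = c + (1 − c) · 1 / (1 + exp(−a(θ − b)))
Exponent: 1.57 × (0.68 − 1.8) = -1.7584
1/(1 + e^{1.7584}) = 0.1470
P = 0.18 + 0.82 × 0.1470 = 0.3005

0.301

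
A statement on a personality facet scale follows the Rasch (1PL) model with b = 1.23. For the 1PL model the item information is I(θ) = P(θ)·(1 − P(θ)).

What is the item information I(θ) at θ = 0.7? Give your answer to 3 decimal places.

P = 1/(1+e^{0.5300}) = 0.3705
P(1−P) = 0.3705 × 0.6295 = 0.2332
I = P(1−P) = 0.23323

0.233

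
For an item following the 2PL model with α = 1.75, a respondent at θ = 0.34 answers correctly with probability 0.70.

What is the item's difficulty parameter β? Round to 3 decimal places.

-0.144

P(θ) = 1 / (1 + exp(−α(θ − β)))
logit(0.70) = ln(0.70/0.30) = 0.8473
β = θ − logit/(α) = 0.34 − 0.8473/1.7500 = -0.1442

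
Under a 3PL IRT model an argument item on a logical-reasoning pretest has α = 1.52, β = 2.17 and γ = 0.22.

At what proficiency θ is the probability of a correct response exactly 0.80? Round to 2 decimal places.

P(θ) = γ + (1 − γ) · 1 / (1 + exp(−α(θ − β)))
Remove guessing floor: (0.80 − 0.22)/(1 − 0.22) = 0.7436
logit = ln(0.7436/0.2564) = 1.0647
θ = β + logit/(α) = 2.17 + 1.0647/1.5200 = 2.8705

2.87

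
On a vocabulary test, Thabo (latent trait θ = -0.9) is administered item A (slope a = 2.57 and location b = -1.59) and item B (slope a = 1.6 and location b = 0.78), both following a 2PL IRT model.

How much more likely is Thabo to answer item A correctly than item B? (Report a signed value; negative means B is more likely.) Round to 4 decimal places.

P(θ) = 1 / (1 + exp(−a(θ − b)))
P_A = 0.8549
P_B = 0.0637
P_A − P_B = 0.7912

0.7912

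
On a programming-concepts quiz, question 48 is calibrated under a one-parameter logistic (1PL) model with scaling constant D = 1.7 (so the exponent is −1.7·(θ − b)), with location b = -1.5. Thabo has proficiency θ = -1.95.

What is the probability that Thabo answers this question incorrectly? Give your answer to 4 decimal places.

0.6824

P(θ) = 1 / (1 + exp(−D·(θ − b)))
Exponent: 1.7 × (-1.95 − (-1.5)) = -0.7650
1/(1 + e^{0.7650}) = 0.3176
P = 0.3176
P(incorrect) = 1 − 0.3176 = 0.6824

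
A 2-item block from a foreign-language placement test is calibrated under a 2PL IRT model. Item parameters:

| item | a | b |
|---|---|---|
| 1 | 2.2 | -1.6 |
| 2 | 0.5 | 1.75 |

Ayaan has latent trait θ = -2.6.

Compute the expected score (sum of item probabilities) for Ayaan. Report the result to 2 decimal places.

P(θ) = 1 / (1 + exp(−a(θ − b)))
P_1 = 1/(1+e^{2.2000}) = 0.0998
P_2 = 1/(1+e^{2.1750}) = 0.1020
E[score] = 0.0998 + 0.1020 = 0.2018

0.20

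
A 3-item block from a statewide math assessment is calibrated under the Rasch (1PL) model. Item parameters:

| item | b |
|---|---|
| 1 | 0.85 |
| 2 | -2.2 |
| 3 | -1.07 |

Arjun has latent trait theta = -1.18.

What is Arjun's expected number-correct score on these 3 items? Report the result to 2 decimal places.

1.32

P(theta) = 1 / (1 + exp(−(theta − b)))
P_1 = 1/(1+e^{2.0300}) = 0.1161
P_2 = 1/(1+e^{-1.0200}) = 0.7350
P_3 = 1/(1+e^{0.1100}) = 0.4725
E[score] = 0.1161 + 0.7350 + 0.4725 = 1.3236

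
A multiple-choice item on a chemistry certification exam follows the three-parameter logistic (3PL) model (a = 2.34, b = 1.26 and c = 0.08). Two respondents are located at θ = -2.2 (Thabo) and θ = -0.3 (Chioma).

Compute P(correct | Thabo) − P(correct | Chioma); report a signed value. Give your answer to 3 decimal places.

P(θ) = c + (1 − c) · 1 / (1 + exp(−a(θ − b)))
P(Thabo) = 0.0803  [exponent -8.0964]
P(Chioma) = 0.1033  [exponent -3.6504]
Difference = 0.0803 − 0.1033 = -0.0230

-0.023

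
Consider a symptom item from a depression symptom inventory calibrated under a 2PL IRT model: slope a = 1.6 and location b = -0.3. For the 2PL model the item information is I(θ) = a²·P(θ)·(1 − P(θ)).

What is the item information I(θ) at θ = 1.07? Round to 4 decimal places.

0.2314

P = 1/(1+e^{-2.1920}) = 0.8995
P(1−P) = 0.8995 × 0.1005 = 0.0904
I = a² × P(1−P) = 1.6² × 0.0904 = 0.23136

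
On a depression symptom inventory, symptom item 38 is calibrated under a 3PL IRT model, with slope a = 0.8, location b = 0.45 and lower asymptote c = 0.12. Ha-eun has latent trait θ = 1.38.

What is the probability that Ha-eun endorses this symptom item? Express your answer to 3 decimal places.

P(θ) = c + (1 − c) · 1 / (1 + exp(−a(θ − b)))
Exponent: 0.8 × (1.38 − 0.45) = 0.7440
1/(1 + e^{-0.7440}) = 0.6779
P = 0.12 + 0.88 × 0.6779 = 0.7165

0.717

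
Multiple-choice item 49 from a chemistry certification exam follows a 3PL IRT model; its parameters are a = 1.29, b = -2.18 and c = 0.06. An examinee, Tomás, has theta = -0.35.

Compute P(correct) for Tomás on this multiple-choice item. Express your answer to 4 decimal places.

P(theta) = c + (1 − c) · 1 / (1 + exp(−a(theta − b)))
Exponent: 1.29 × (-0.35 − (-2.18)) = 2.3607
1/(1 + e^{-2.3607}) = 0.9138
P = 0.06 + 0.94 × 0.9138 = 0.9190

0.9190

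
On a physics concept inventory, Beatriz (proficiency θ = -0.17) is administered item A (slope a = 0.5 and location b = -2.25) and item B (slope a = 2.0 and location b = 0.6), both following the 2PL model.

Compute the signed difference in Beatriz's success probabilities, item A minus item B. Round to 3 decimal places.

0.562

P(θ) = 1 / (1 + exp(−a(θ − b)))
P_A = 0.7389
P_B = 0.1765
P_A − P_B = 0.5623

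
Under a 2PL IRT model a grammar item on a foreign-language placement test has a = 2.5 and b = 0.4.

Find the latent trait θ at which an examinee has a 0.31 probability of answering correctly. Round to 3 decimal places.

P(θ) = 1 / (1 + exp(−a(θ − b)))
logit = ln(0.3100/0.6900) = -0.8001
θ = b + logit/(a) = 0.4 + (-0.8001)/2.5000 = 0.0800

0.080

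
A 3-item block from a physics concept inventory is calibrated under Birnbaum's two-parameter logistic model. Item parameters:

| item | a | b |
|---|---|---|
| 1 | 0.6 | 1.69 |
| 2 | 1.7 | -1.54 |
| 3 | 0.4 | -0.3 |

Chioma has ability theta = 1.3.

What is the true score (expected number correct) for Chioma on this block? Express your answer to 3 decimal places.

P(theta) = 1 / (1 + exp(−a(theta − b)))
P_1 = 1/(1+e^{0.2340}) = 0.4418
P_2 = 1/(1+e^{-4.8280}) = 0.9921
P_3 = 1/(1+e^{-0.6400}) = 0.6548
E[score] = 0.4418 + 0.9921 + 0.6548 = 2.0886

2.089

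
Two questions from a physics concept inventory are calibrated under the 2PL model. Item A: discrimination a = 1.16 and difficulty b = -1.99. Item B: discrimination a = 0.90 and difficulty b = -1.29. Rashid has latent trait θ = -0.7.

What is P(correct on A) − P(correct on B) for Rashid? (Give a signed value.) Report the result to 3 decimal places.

P(θ) = 1 / (1 + exp(−a(θ − b)))
P_A = 0.8170
P_B = 0.6297
P_A − P_B = 0.1873

0.187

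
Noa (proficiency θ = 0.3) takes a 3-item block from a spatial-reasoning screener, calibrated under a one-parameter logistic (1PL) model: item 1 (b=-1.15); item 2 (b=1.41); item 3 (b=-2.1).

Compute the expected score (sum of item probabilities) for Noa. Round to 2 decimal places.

P(θ) = 1 / (1 + exp(−(θ − b)))
P_1 = 1/(1+e^{-1.4500}) = 0.8100
P_2 = 1/(1+e^{1.1100}) = 0.2479
P_3 = 1/(1+e^{-2.4000}) = 0.9168
E[score] = 0.8100 + 0.2479 + 0.9168 = 1.9747

1.97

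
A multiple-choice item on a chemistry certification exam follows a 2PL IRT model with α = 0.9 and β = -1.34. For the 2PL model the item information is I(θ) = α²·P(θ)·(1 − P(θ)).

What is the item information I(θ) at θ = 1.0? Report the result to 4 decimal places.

0.0784

P = 1/(1+e^{-2.1060}) = 0.8915
P(1−P) = 0.8915 × 0.1085 = 0.0967
I = α² × P(1−P) = 0.9² × 0.0967 = 0.07836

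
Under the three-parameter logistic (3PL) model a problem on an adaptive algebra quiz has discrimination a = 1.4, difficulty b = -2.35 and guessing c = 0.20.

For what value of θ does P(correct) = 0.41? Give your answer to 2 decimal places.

P(θ) = c + (1 − c) · 1 / (1 + exp(−a(θ − b)))
Remove guessing floor: (0.41 − 0.20)/(1 − 0.20) = 0.2625
logit = ln(0.2625/0.7375) = -1.0330
θ = b + logit/(a) = -2.35 + (-1.0330)/1.4000 = -3.0879

-3.09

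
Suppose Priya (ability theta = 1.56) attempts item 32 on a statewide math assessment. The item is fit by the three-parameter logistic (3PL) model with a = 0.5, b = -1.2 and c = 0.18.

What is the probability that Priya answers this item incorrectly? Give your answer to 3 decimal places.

0.165

P(theta) = c + (1 − c) · 1 / (1 + exp(−a(theta − b)))
Exponent: 0.5 × (1.56 − (-1.2)) = 1.3800
1/(1 + e^{-1.3800}) = 0.7990
P = 0.18 + 0.82 × 0.7990 = 0.8352
P(incorrect) = 1 − 0.8352 = 0.1648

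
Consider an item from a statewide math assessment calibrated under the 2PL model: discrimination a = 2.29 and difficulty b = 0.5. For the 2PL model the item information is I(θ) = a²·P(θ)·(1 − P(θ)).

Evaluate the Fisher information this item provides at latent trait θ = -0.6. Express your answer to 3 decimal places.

P = 1/(1+e^{2.5190}) = 0.0745
P(1−P) = 0.0745 × 0.9255 = 0.0690
I = a² × P(1−P) = 2.29² × 0.0690 = 0.36174

0.362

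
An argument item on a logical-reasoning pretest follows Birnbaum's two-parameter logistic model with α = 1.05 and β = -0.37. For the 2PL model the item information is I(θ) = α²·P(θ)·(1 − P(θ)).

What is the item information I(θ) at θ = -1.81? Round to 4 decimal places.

0.1632

P = 1/(1+e^{1.5120}) = 0.1806
P(1−P) = 0.1806 × 0.8194 = 0.1480
I = α² × P(1−P) = 1.05² × 0.1480 = 0.16318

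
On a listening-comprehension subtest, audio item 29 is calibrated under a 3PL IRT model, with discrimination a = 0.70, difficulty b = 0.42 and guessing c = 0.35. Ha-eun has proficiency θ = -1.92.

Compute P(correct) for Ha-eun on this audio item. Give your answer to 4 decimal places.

P(θ) = c + (1 − c) · 1 / (1 + exp(−a(θ − b)))
Exponent: 0.70 × (-1.92 − 0.42) = -1.6380
1/(1 + e^{1.6380}) = 0.1627
P = 0.35 + 0.65 × 0.1627 = 0.4558

0.4558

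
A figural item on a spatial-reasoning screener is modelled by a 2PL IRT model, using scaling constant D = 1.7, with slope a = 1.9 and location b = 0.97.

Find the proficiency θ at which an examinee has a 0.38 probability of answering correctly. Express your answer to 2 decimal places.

0.82

P(θ) = 1 / (1 + exp(−D·a(θ − b)))
logit = ln(0.3800/0.6200) = -0.4895
θ = b + logit/(1.7·a) = 0.97 + (-0.4895)/3.2300 = 0.8184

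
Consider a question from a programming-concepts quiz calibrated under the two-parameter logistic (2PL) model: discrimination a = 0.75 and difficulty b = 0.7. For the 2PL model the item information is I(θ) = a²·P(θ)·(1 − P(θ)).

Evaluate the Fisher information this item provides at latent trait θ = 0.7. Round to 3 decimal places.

0.141

P = 1/(1+e^{0.0000}) = 0.5000
P(1−P) = 0.5000 × 0.5000 = 0.2500
I = a² × P(1−P) = 0.75² × 0.2500 = 0.14062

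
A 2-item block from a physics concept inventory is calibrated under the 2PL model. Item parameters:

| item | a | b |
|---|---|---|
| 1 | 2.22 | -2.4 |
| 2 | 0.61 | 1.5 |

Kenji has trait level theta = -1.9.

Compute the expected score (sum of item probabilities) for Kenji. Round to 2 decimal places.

P(theta) = 1 / (1 + exp(−a(theta − b)))
P_1 = 1/(1+e^{-1.1100}) = 0.7521
P_2 = 1/(1+e^{2.0740}) = 0.1116
E[score] = 0.7521 + 0.1116 = 0.8638

0.86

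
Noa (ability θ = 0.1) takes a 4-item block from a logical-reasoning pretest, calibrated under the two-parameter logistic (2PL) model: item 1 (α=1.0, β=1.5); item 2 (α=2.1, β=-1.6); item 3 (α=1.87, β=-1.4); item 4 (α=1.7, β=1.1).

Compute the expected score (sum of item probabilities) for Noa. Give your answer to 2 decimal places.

2.27

P(θ) = 1 / (1 + exp(−α(θ − β)))
P_1 = 1/(1+e^{1.4000}) = 0.1978
P_2 = 1/(1+e^{-3.5700}) = 0.9726
P_3 = 1/(1+e^{-2.8050}) = 0.9429
P_4 = 1/(1+e^{1.7000}) = 0.1545
E[score] = 0.1978 + 0.9726 + 0.9429 + 0.1545 = 2.2678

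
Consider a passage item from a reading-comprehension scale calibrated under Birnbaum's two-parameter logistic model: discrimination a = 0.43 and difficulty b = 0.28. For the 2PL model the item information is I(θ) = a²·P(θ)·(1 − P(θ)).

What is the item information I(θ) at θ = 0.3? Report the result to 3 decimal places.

0.046

P = 1/(1+e^{-0.0086}) = 0.5021
P(1−P) = 0.5021 × 0.4979 = 0.2500
I = a² × P(1−P) = 0.43² × 0.2500 = 0.04622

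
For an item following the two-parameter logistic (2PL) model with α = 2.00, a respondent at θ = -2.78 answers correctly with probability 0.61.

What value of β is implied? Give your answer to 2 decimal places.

-3.00

P(θ) = 1 / (1 + exp(−α(θ − β)))
logit(0.61) = ln(0.61/0.39) = 0.4473
β = θ − logit/(α) = -2.78 − 0.4473/2.0000 = -3.0037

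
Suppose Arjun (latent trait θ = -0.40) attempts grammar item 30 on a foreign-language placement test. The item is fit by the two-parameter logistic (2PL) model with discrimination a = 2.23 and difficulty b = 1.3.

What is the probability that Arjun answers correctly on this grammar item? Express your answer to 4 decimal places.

P(θ) = 1 / (1 + exp(−a(θ − b)))
Exponent: 2.23 × (-0.40 − 1.3) = -3.7910
1/(1 + e^{3.7910}) = 0.0221

0.0221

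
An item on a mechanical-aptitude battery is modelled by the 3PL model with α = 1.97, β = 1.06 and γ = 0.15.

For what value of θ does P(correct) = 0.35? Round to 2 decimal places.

P(θ) = γ + (1 − γ) · 1 / (1 + exp(−α(θ − β)))
Remove guessing floor: (0.35 − 0.15)/(1 − 0.15) = 0.2353
logit = ln(0.2353/0.7647) = -1.1787
θ = β + logit/(α) = 1.06 + (-1.1787)/1.9700 = 0.4617

0.46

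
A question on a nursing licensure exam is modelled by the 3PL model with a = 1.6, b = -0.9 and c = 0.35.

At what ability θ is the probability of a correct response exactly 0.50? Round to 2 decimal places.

P(θ) = c + (1 − c) · 1 / (1 + exp(−a(θ − b)))
Remove guessing floor: (0.50 − 0.35)/(1 − 0.35) = 0.2308
logit = ln(0.2308/0.7692) = -1.2040
θ = b + logit/(a) = -0.9 + (-1.2040)/1.6000 = -1.6525

-1.65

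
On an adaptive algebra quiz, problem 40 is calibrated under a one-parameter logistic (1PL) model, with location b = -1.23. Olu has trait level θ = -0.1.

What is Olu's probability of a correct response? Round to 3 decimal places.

P(θ) = 1 / (1 + exp(−(θ − b)))
Exponent: (-0.1 − (-1.23)) = 1.1300
1/(1 + e^{-1.1300}) = 0.7558
P = 0.7558

0.756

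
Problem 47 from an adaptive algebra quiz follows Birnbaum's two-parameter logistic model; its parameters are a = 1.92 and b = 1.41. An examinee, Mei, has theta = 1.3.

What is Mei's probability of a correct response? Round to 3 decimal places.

P(theta) = 1 / (1 + exp(−a(theta − b)))
Exponent: 1.92 × (1.3 − 1.41) = -0.2112
1/(1 + e^{0.2112}) = 0.4474

0.447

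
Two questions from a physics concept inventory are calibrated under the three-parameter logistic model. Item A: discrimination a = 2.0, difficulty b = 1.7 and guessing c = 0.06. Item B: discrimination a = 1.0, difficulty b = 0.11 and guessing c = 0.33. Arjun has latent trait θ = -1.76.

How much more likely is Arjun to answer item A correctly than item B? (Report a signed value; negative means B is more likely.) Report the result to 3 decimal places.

P(θ) = c + (1 − c) · 1 / (1 + exp(−a(θ − b)))
P_A = 0.0609
P_B = 0.4195
P_A − P_B = -0.3585

-0.359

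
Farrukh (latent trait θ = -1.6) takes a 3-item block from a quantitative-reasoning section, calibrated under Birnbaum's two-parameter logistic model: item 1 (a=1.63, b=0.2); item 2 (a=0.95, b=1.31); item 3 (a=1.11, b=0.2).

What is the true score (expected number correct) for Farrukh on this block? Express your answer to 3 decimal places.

0.229

P(θ) = 1 / (1 + exp(−a(θ − b)))
P_1 = 1/(1+e^{2.9340}) = 0.0505
P_2 = 1/(1+e^{2.7645}) = 0.0593
P_3 = 1/(1+e^{1.9980}) = 0.1194
E[score] = 0.0505 + 0.0593 + 0.1194 = 0.2292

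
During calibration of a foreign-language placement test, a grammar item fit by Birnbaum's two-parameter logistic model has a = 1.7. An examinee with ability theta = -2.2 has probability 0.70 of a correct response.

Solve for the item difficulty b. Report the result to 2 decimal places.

-2.70

P(theta) = 1 / (1 + exp(−a(theta − b)))
logit(0.70) = ln(0.70/0.30) = 0.8473
b = theta − logit/(a) = -2.2 − 0.8473/1.7000 = -2.6984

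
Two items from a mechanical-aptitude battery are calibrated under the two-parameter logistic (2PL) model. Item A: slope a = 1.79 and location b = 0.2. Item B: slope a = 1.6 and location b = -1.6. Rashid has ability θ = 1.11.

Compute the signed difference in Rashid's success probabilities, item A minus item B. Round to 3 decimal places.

-0.151

P(θ) = 1 / (1 + exp(−a(θ − b)))
P_A = 0.8360
P_B = 0.9871
P_A − P_B = -0.1511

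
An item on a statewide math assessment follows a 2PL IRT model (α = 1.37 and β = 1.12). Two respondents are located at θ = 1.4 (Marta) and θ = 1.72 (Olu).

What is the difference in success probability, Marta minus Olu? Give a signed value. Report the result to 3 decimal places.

-0.100

P(θ) = 1 / (1 + exp(−α(θ − β)))
P(Marta) = 0.5947  [exponent 0.3836]
P(Olu) = 0.6947  [exponent 0.8220]
Difference = 0.5947 − 0.6947 = -0.0999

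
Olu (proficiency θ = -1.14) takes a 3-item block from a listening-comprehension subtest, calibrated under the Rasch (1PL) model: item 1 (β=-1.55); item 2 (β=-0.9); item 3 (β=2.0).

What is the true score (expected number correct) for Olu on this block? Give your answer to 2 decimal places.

P(θ) = 1 / (1 + exp(−(θ − β)))
P_1 = 1/(1+e^{-0.4100}) = 0.6011
P_2 = 1/(1+e^{0.2400}) = 0.4403
P_3 = 1/(1+e^{3.1400}) = 0.0415
E[score] = 0.6011 + 0.4403 + 0.0415 = 1.0829

1.08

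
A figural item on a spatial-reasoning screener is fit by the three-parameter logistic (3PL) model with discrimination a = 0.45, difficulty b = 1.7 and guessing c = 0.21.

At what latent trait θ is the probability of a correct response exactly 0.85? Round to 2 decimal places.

4.92

P(θ) = c + (1 − c) · 1 / (1 + exp(−a(θ − b)))
Remove guessing floor: (0.85 − 0.21)/(1 − 0.21) = 0.8101
logit = ln(0.8101/0.1899) = 1.4508
θ = b + logit/(a) = 1.7 + 1.4508/0.4500 = 4.9241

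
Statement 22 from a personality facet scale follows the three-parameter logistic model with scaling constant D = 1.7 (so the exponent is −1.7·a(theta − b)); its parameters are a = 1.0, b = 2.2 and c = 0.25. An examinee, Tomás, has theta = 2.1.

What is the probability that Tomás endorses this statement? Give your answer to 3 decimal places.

P(theta) = c + (1 − c) · 1 / (1 + exp(−D·a(theta − b)))
Exponent: 1.7 × 1.0 × (2.1 − 2.2) = -0.1700
1/(1 + e^{0.1700}) = 0.4576
P = 0.25 + 0.75 × 0.4576 = 0.5932

0.593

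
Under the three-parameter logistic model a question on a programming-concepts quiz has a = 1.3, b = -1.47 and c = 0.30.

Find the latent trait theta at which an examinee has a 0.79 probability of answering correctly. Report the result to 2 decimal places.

P(theta) = c + (1 − c) · 1 / (1 + exp(−a(theta − b)))
Remove guessing floor: (0.79 − 0.30)/(1 − 0.30) = 0.7000
logit = ln(0.7000/0.3000) = 0.8473
theta = b + logit/(a) = -1.47 + 0.8473/1.3000 = -0.8182

-0.82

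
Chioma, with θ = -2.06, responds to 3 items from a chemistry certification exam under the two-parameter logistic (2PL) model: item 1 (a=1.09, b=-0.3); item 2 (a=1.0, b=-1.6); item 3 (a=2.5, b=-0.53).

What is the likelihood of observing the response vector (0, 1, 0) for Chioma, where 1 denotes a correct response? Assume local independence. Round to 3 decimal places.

0.330

P(θ) = 1 / (1 + exp(−a(θ − b)))
P_1 = 1/(1+e^{1.9184}) = 0.1280
P_2 = 1/(1+e^{0.4600}) = 0.3870
P_3 = 1/(1+e^{3.8250}) = 0.0214
L = (1−P_1) × P_2 × (1−P_3) = 0.8720 × 0.3870 × 0.9786 = 0.33023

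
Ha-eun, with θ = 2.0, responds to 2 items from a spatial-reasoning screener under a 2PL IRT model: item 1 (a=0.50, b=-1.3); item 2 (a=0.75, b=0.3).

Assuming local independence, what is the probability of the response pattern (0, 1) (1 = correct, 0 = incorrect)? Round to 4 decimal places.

P(θ) = 1 / (1 + exp(−a(θ − b)))
P_1 = 1/(1+e^{-1.6500}) = 0.8389
P_2 = 1/(1+e^{-1.2750}) = 0.7816
L = (1−P_1) × P_2 = 0.1611 × 0.7816 = 0.12592

0.1259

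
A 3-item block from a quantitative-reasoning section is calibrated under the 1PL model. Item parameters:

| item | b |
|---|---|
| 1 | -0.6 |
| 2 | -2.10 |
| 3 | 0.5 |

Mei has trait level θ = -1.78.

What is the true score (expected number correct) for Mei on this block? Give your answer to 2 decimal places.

0.91

P(θ) = 1 / (1 + exp(−(θ − b)))
P_1 = 1/(1+e^{1.1800}) = 0.2351
P_2 = 1/(1+e^{-0.3200}) = 0.5793
P_3 = 1/(1+e^{2.2800}) = 0.0928
E[score] = 0.2351 + 0.5793 + 0.0928 = 0.9072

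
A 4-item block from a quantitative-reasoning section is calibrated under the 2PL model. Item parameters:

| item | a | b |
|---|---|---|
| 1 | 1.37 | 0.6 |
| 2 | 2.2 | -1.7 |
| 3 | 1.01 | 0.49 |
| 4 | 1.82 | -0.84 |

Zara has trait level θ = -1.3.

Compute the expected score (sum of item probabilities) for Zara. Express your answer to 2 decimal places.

P(θ) = 1 / (1 + exp(−a(θ − b)))
P_1 = 1/(1+e^{2.6030}) = 0.0689
P_2 = 1/(1+e^{-0.8800}) = 0.7068
P_3 = 1/(1+e^{1.8079}) = 0.1409
P_4 = 1/(1+e^{0.8372}) = 0.3021
E[score] = 0.0689 + 0.7068 + 0.1409 + 0.3021 = 1.2188

1.22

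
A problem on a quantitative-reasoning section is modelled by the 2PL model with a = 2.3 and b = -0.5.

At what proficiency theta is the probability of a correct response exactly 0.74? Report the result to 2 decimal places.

-0.05

P(theta) = 1 / (1 + exp(−a(theta − b)))
logit = ln(0.7400/0.2600) = 1.0460
theta = b + logit/(a) = -0.5 + 1.0460/2.3000 = -0.0452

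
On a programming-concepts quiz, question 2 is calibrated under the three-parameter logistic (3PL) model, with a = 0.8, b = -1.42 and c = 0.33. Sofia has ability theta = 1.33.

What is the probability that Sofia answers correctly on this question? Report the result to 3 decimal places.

0.933

P(theta) = c + (1 − c) · 1 / (1 + exp(−a(theta − b)))
Exponent: 0.8 × (1.33 − (-1.42)) = 2.2000
1/(1 + e^{-2.2000}) = 0.9002
P = 0.33 + 0.67 × 0.9002 = 0.9332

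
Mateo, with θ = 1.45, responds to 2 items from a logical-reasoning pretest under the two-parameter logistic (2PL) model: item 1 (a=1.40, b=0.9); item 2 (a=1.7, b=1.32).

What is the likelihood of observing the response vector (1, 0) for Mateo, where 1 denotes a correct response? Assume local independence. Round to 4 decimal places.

0.3041

P(θ) = 1 / (1 + exp(−a(θ − b)))
P_1 = 1/(1+e^{-0.7700}) = 0.6835
P_2 = 1/(1+e^{-0.2210}) = 0.5550
L = P_1 × (1−P_2) = 0.6835 × 0.4450 = 0.30415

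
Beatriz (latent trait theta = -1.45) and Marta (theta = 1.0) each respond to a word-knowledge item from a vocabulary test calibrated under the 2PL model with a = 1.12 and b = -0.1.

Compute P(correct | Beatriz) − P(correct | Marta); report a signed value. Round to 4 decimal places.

P(theta) = 1 / (1 + exp(−a(theta − b)))
P(Beatriz) = 0.1806  [exponent -1.5120]
P(Marta) = 0.7742  [exponent 1.2320]
Difference = 0.1806 − 0.7742 = -0.5935

-0.5935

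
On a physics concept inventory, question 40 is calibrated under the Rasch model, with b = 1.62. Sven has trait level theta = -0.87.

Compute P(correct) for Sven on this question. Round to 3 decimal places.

P(theta) = 1 / (1 + exp(−(theta − b)))
Exponent: (-0.87 − 1.62) = -2.4900
1/(1 + e^{2.4900}) = 0.0766
P = 0.0766

0.077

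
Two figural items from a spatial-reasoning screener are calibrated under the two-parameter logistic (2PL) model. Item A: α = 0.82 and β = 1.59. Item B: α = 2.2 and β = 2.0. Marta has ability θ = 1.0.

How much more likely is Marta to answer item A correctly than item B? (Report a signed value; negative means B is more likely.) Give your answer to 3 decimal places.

P(θ) = 1 / (1 + exp(−α(θ − β)))
P_A = 0.3814
P_B = 0.0998
P_A − P_B = 0.2816

0.282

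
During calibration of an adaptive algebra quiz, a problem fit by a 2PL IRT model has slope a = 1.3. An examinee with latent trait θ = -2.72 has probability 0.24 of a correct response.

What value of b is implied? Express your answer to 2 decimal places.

-1.83

P(θ) = 1 / (1 + exp(−a(θ − b)))
logit(0.24) = ln(0.24/0.76) = -1.1527
b = θ − logit/(a) = -2.72 − (-1.1527)/1.3000 = -1.8333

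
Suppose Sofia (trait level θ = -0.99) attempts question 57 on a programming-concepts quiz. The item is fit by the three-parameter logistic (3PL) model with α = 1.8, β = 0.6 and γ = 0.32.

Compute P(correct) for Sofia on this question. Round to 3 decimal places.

0.357

P(θ) = γ + (1 − γ) · 1 / (1 + exp(−α(θ − β)))
Exponent: 1.8 × (-0.99 − 0.6) = -2.8620
1/(1 + e^{2.8620}) = 0.0541
P = 0.32 + 0.68 × 0.0541 = 0.3568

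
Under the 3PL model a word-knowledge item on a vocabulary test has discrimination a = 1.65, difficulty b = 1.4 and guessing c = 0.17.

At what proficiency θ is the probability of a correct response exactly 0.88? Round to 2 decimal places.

2.48

P(θ) = c + (1 − c) · 1 / (1 + exp(−a(θ − b)))
Remove guessing floor: (0.88 − 0.17)/(1 − 0.17) = 0.8554
logit = ln(0.8554/0.1446) = 1.7778
θ = b + logit/(a) = 1.4 + 1.7778/1.6500 = 2.4774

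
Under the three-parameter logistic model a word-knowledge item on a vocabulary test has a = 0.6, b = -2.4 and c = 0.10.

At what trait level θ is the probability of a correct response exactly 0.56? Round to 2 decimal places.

P(θ) = c + (1 − c) · 1 / (1 + exp(−a(θ − b)))
Remove guessing floor: (0.56 − 0.10)/(1 − 0.10) = 0.5111
logit = ln(0.5111/0.4889) = 0.0445
θ = b + logit/(a) = -2.4 + 0.0445/0.6000 = -2.3259

-2.33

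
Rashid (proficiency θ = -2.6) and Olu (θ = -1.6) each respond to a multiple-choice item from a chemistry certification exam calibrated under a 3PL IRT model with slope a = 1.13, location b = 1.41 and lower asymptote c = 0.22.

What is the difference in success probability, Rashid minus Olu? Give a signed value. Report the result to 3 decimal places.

-0.017

P(θ) = c + (1 − c) · 1 / (1 + exp(−a(θ − b)))
P(Rashid) = 0.2283  [exponent -4.5313]
P(Olu) = 0.2452  [exponent -3.4013]
Difference = 0.2283 − 0.2452 = -0.0169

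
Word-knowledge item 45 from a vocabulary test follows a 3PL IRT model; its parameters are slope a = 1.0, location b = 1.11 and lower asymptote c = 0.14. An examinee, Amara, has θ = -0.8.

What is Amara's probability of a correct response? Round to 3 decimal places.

P(θ) = c + (1 − c) · 1 / (1 + exp(−a(θ − b)))
Exponent: 1.0 × (-0.8 − 1.11) = -1.9100
1/(1 + e^{1.9100}) = 0.1290
P = 0.14 + 0.86 × 0.1290 = 0.2509

0.251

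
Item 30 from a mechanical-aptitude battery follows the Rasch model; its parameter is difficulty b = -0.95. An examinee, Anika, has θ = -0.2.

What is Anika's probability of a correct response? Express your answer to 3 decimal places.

0.679

P(θ) = 1 / (1 + exp(−(θ − b)))
Exponent: (-0.2 − (-0.95)) = 0.7500
1/(1 + e^{-0.7500}) = 0.6792
P = 0.6792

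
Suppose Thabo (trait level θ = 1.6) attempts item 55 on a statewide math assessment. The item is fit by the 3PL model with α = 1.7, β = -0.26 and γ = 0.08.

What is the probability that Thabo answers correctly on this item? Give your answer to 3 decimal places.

P(θ) = γ + (1 − γ) · 1 / (1 + exp(−α(θ − β)))
Exponent: 1.7 × (1.6 − (-0.26)) = 3.1620
1/(1 + e^{-3.1620}) = 0.9594
P = 0.08 + 0.92 × 0.9594 = 0.9626

0.963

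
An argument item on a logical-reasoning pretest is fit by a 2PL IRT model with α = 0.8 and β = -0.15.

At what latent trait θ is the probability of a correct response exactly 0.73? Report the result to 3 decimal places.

1.093

P(θ) = 1 / (1 + exp(−α(θ − β)))
logit = ln(0.7300/0.2700) = 0.9946
θ = β + logit/(α) = -0.15 + 0.9946/0.8000 = 1.0933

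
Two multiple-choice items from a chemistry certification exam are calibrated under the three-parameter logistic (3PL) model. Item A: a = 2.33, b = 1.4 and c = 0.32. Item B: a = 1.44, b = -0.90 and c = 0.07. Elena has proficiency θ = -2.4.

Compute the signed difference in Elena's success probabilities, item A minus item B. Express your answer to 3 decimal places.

0.154

P(θ) = c + (1 − c) · 1 / (1 + exp(−a(θ − b)))
P_A = 0.3201
P_B = 0.1662
P_A − P_B = 0.1539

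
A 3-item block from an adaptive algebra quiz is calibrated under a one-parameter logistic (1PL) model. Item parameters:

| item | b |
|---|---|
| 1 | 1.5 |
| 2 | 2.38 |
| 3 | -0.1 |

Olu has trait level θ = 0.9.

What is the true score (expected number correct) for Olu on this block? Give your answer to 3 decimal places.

1.271

P(θ) = 1 / (1 + exp(−(θ − b)))
P_1 = 1/(1+e^{0.6000}) = 0.3543
P_2 = 1/(1+e^{1.4800}) = 0.1854
P_3 = 1/(1+e^{-1.0000}) = 0.7311
E[score] = 0.3543 + 0.1854 + 0.7311 = 1.2708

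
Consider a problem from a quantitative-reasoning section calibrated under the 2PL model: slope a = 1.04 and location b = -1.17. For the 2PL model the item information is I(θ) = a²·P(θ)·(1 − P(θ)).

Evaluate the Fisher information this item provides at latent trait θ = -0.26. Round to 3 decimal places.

P = 1/(1+e^{-0.9464}) = 0.7204
P(1−P) = 0.7204 × 0.2796 = 0.2014
I = a² × P(1−P) = 1.04² × 0.2014 = 0.21786

0.218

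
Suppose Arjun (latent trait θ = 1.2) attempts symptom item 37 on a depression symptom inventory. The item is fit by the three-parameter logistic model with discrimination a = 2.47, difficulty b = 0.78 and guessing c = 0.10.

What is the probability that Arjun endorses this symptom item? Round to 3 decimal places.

P(θ) = c + (1 − c) · 1 / (1 + exp(−a(θ − b)))
Exponent: 2.47 × (1.2 − 0.78) = 1.0374
1/(1 + e^{-1.0374}) = 0.7383
P = 0.10 + 0.90 × 0.7383 = 0.7645

0.765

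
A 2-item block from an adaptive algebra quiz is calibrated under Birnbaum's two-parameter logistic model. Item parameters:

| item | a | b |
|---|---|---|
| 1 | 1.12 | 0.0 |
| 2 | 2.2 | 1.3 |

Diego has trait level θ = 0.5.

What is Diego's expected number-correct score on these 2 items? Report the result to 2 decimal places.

P(θ) = 1 / (1 + exp(−a(θ − b)))
P_1 = 1/(1+e^{-0.5600}) = 0.6365
P_2 = 1/(1+e^{1.7600}) = 0.1468
E[score] = 0.6365 + 0.1468 = 0.7832

0.78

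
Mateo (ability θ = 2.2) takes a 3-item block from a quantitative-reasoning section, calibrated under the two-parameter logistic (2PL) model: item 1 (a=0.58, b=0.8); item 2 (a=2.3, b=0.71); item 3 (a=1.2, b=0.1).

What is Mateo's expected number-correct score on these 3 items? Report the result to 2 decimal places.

P(θ) = 1 / (1 + exp(−a(θ − b)))
P_1 = 1/(1+e^{-0.8120}) = 0.6925
P_2 = 1/(1+e^{-3.4270}) = 0.9685
P_3 = 1/(1+e^{-2.5200}) = 0.9255
E[score] = 0.6925 + 0.9685 + 0.9255 = 2.5866

2.59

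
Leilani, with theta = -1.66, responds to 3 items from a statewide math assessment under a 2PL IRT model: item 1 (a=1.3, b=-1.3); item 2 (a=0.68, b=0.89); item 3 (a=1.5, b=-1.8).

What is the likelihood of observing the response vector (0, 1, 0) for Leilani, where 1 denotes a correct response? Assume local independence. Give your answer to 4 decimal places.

0.0413

P(theta) = 1 / (1 + exp(−a(theta − b)))
P_1 = 1/(1+e^{0.4680}) = 0.3851
P_2 = 1/(1+e^{1.7340}) = 0.1501
P_3 = 1/(1+e^{-0.2100}) = 0.5523
L = (1−P_1) × P_2 × (1−P_3) = 0.6149 × 0.1501 × 0.4477 = 0.04131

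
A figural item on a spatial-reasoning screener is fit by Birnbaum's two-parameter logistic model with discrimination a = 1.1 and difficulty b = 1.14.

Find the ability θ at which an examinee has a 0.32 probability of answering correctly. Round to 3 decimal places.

0.455

P(θ) = 1 / (1 + exp(−a(θ − b)))
logit = ln(0.3200/0.6800) = -0.7538
θ = b + logit/(a) = 1.14 + (-0.7538)/1.1000 = 0.4548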